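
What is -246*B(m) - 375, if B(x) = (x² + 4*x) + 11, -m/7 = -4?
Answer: -223497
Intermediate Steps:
m = 28 (m = -7*(-4) = 28)
B(x) = 11 + x² + 4*x
-246*B(m) - 375 = -246*(11 + 28² + 4*28) - 375 = -246*(11 + 784 + 112) - 375 = -246*907 - 375 = -223122 - 375 = -223497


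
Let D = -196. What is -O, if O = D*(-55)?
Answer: -10780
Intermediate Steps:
O = 10780 (O = -196*(-55) = 10780)
-O = -1*10780 = -10780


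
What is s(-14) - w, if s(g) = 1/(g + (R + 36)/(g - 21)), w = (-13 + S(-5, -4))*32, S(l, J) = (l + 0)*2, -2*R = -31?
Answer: 797018/1083 ≈ 735.94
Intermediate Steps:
R = 31/2 (R = -½*(-31) = 31/2 ≈ 15.500)
S(l, J) = 2*l (S(l, J) = l*2 = 2*l)
w = -736 (w = (-13 + 2*(-5))*32 = (-13 - 10)*32 = -23*32 = -736)
s(g) = 1/(g + 103/(2*(-21 + g))) (s(g) = 1/(g + (31/2 + 36)/(g - 21)) = 1/(g + 103/(2*(-21 + g))))
s(-14) - w = 2*(-21 - 14)/(103 - 42*(-14) + 2*(-14)²) - 1*(-736) = 2*(-35)/(103 + 588 + 2*196) + 736 = 2*(-35)/(103 + 588 + 392) + 736 = 2*(-35)/1083 + 736 = 2*(1/1083)*(-35) + 736 = -70/1083 + 736 = 797018/1083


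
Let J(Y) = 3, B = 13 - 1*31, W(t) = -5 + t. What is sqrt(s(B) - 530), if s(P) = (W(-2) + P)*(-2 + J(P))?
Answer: I*sqrt(555) ≈ 23.558*I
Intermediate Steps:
B = -18 (B = 13 - 31 = -18)
s(P) = -7 + P (s(P) = ((-5 - 2) + P)*(-2 + 3) = (-7 + P)*1 = -7 + P)
sqrt(s(B) - 530) = sqrt((-7 - 18) - 530) = sqrt(-25 - 530) = sqrt(-555) = I*sqrt(555)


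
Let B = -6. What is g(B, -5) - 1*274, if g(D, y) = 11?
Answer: -263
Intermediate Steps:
g(B, -5) - 1*274 = 11 - 1*274 = 11 - 274 = -263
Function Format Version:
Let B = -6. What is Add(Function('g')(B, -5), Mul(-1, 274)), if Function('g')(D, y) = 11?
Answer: -263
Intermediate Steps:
Add(Function('g')(B, -5), Mul(-1, 274)) = Add(11, Mul(-1, 274)) = Add(11, -274) = -263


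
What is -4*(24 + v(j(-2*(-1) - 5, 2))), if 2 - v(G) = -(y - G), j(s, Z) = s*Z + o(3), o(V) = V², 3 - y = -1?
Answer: -108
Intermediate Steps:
y = 4 (y = 3 - 1*(-1) = 3 + 1 = 4)
j(s, Z) = 9 + Z*s (j(s, Z) = s*Z + 3² = Z*s + 9 = 9 + Z*s)
v(G) = 6 - G (v(G) = 2 - (-1)*(4 - G) = 2 - (-4 + G) = 2 + (4 - G) = 6 - G)
-4*(24 + v(j(-2*(-1) - 5, 2))) = -4*(24 + (6 - (9 + 2*(-2*(-1) - 5)))) = -4*(24 + (6 - (9 + 2*(2 - 5)))) = -4*(24 + (6 - (9 + 2*(-3)))) = -4*(24 + (6 - (9 - 6))) = -4*(24 + (6 - 1*3)) = -4*(24 + (6 - 3)) = -4*(24 + 3) = -4*27 = -108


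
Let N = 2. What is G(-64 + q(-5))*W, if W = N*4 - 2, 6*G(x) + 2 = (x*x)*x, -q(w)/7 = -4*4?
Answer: 110590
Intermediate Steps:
q(w) = 112 (q(w) = -(-28)*4 = -7*(-16) = 112)
G(x) = -⅓ + x³/6 (G(x) = -⅓ + ((x*x)*x)/6 = -⅓ + (x²*x)/6 = -⅓ + x³/6)
W = 6 (W = 2*4 - 2 = 8 - 2 = 6)
G(-64 + q(-5))*W = (-⅓ + (-64 + 112)³/6)*6 = (-⅓ + (⅙)*48³)*6 = (-⅓ + (⅙)*110592)*6 = (-⅓ + 18432)*6 = (55295/3)*6 = 110590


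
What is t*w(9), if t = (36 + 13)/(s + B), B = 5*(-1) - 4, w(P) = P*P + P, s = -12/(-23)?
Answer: -6762/13 ≈ -520.15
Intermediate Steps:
s = 12/23 (s = -12*(-1/23) = 12/23 ≈ 0.52174)
w(P) = P + P² (w(P) = P² + P = P + P²)
B = -9 (B = -5 - 4 = -9)
t = -1127/195 (t = (36 + 13)/(12/23 - 9) = 49/(-195/23) = 49*(-23/195) = -1127/195 ≈ -5.7795)
t*w(9) = -3381*(1 + 9)/65 = -3381*10/65 = -1127/195*90 = -6762/13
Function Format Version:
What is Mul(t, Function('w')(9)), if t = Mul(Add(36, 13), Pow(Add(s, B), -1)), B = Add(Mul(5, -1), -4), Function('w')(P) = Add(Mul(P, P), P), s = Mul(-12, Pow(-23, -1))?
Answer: Rational(-6762, 13) ≈ -520.15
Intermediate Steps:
s = Rational(12, 23) (s = Mul(-12, Rational(-1, 23)) = Rational(12, 23) ≈ 0.52174)
Function('w')(P) = Add(P, Pow(P, 2)) (Function('w')(P) = Add(Pow(P, 2), P) = Add(P, Pow(P, 2)))
B = -9 (B = Add(-5, -4) = -9)
t = Rational(-1127, 195) (t = Mul(Add(36, 13), Pow(Add(Rational(12, 23), -9), -1)) = Mul(49, Pow(Rational(-195, 23), -1)) = Mul(49, Rational(-23, 195)) = Rational(-1127, 195) ≈ -5.7795)
Mul(t, Function('w')(9)) = Mul(Rational(-1127, 195), Mul(9, Add(1, 9))) = Mul(Rational(-1127, 195), Mul(9, 10)) = Mul(Rational(-1127, 195), 90) = Rational(-6762, 13)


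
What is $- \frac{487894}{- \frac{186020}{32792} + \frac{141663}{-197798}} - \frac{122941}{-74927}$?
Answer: $\frac{7409910727966828047}{97029989812966} \approx 76367.0$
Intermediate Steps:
$- \frac{487894}{- \frac{186020}{32792} + \frac{141663}{-197798}} - \frac{122941}{-74927} = - \frac{487894}{\left(-186020\right) \frac{1}{32792} + 141663 \left(- \frac{1}{197798}\right)} - - \frac{122941}{74927} = - \frac{487894}{- \frac{46505}{8198} - \frac{141663}{197798}} + \frac{122941}{74927} = - \frac{487894}{- \frac{2589987316}{405387001}} + \frac{122941}{74927} = \left(-487894\right) \left(- \frac{405387001}{2589987316}\right) + \frac{122941}{74927} = \frac{98892942732947}{1294993658} + \frac{122941}{74927} = \frac{7409910727966828047}{97029989812966}$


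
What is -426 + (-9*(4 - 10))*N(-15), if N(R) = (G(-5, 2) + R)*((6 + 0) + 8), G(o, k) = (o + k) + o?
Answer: -17814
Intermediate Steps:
G(o, k) = k + 2*o (G(o, k) = (k + o) + o = k + 2*o)
N(R) = -112 + 14*R (N(R) = ((2 + 2*(-5)) + R)*((6 + 0) + 8) = ((2 - 10) + R)*(6 + 8) = (-8 + R)*14 = -112 + 14*R)
-426 + (-9*(4 - 10))*N(-15) = -426 + (-9*(4 - 10))*(-112 + 14*(-15)) = -426 + (-9*(-6))*(-112 - 210) = -426 + 54*(-322) = -426 - 17388 = -17814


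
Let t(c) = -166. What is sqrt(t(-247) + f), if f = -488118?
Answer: 2*I*sqrt(122071) ≈ 698.77*I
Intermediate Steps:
sqrt(t(-247) + f) = sqrt(-166 - 488118) = sqrt(-488284) = 2*I*sqrt(122071)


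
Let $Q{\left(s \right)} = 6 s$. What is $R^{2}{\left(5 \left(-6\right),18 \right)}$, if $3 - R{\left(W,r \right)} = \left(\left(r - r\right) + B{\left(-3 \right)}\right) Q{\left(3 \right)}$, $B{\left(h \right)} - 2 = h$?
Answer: $441$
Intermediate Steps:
$B{\left(h \right)} = 2 + h$
$R{\left(W,r \right)} = 21$ ($R{\left(W,r \right)} = 3 - \left(\left(r - r\right) + \left(2 - 3\right)\right) 6 \cdot 3 = 3 - \left(0 - 1\right) 18 = 3 - \left(-1\right) 18 = 3 - -18 = 3 + 18 = 21$)
$R^{2}{\left(5 \left(-6\right),18 \right)} = 21^{2} = 441$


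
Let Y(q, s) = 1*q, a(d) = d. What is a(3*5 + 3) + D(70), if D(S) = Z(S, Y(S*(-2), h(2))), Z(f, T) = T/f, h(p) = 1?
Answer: 16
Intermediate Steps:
Y(q, s) = q
D(S) = -2 (D(S) = (S*(-2))/S = (-2*S)/S = -2)
a(3*5 + 3) + D(70) = (3*5 + 3) - 2 = (15 + 3) - 2 = 18 - 2 = 16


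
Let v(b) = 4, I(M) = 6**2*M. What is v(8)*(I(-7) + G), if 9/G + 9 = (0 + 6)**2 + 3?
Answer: -5034/5 ≈ -1006.8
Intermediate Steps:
I(M) = 36*M
G = 3/10 (G = 9/(-9 + ((0 + 6)**2 + 3)) = 9/(-9 + (6**2 + 3)) = 9/(-9 + (36 + 3)) = 9/(-9 + 39) = 9/30 = 9*(1/30) = 3/10 ≈ 0.30000)
v(8)*(I(-7) + G) = 4*(36*(-7) + 3/10) = 4*(-252 + 3/10) = 4*(-2517/10) = -5034/5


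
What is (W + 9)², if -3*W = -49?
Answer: 5776/9 ≈ 641.78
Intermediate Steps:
W = 49/3 (W = -⅓*(-49) = 49/3 ≈ 16.333)
(W + 9)² = (49/3 + 9)² = (76/3)² = 5776/9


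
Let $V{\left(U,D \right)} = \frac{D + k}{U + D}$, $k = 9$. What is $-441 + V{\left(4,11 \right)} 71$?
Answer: $- \frac{1039}{3} \approx -346.33$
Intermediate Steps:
$V{\left(U,D \right)} = \frac{9 + D}{D + U}$ ($V{\left(U,D \right)} = \frac{D + 9}{U + D} = \frac{9 + D}{D + U}$)
$-441 + V{\left(4,11 \right)} 71 = -441 + \frac{9 + 11}{11 + 4} \cdot 71 = -441 + \frac{1}{15} \cdot 20 \cdot 71 = -441 + \frac{4}{3} \cdot 71 = -441 + \frac{284}{3} = - \frac{1039}{3}$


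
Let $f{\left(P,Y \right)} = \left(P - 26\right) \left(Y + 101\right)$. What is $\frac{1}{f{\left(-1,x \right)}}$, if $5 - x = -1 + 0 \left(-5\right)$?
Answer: $- \frac{1}{2889} \approx -0.00034614$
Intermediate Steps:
$x = 6$ ($x = 5 - \left(-1 + 0 \left(-5\right)\right) = 5 - \left(-1 + 0\right) = 5 - -1 = 5 + 1 = 6$)
$f{\left(P,Y \right)} = \left(-26 + P\right) \left(101 + Y\right)$
$\frac{1}{f{\left(-1,x \right)}} = \frac{1}{-2626 - 156 + 101 \left(-1\right) - 6} = \frac{1}{-2626 - 156 - 101 - 6} = \frac{1}{-2889} = - \frac{1}{2889}$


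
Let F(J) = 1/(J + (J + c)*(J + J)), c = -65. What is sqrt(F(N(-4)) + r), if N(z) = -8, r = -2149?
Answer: I*sqrt(722923310)/580 ≈ 46.357*I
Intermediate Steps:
F(J) = 1/(J + 2*J*(-65 + J)) (F(J) = 1/(J + (J - 65)*(J + J)) = 1/(J + (-65 + J)*(2*J)) = 1/(J + 2*J*(-65 + J)))
sqrt(F(N(-4)) + r) = sqrt(1/((-8)*(-129 + 2*(-8))) - 2149) = sqrt(-1/(8*(-129 - 16)) - 2149) = sqrt(-1/8/(-145) - 2149) = sqrt(-1/8*(-1/145) - 2149) = sqrt(1/1160 - 2149) = sqrt(-2492839/1160) = I*sqrt(722923310)/580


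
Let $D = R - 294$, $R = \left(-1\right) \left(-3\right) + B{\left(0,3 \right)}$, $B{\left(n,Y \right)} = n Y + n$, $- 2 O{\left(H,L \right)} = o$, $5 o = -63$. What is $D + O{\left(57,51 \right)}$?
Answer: $- \frac{2847}{10} \approx -284.7$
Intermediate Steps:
$o = - \frac{63}{5}$ ($o = \frac{1}{5} \left(-63\right) = - \frac{63}{5} \approx -12.6$)
$O{\left(H,L \right)} = \frac{63}{10}$ ($O{\left(H,L \right)} = \left(- \frac{1}{2}\right) \left(- \frac{63}{5}\right) = \frac{63}{10}$)
$B{\left(n,Y \right)} = n + Y n$ ($B{\left(n,Y \right)} = Y n + n = n + Y n$)
$R = 3$ ($R = \left(-1\right) \left(-3\right) + 0 \left(1 + 3\right) = 3 + 0 \cdot 4 = 3 + 0 = 3$)
$D = -291$ ($D = 3 - 294 = -291$)
$D + O{\left(57,51 \right)} = -291 + \frac{63}{10} = - \frac{2847}{10}$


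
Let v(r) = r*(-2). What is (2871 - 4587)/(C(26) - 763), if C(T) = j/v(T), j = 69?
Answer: 89232/39745 ≈ 2.2451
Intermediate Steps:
v(r) = -2*r
C(T) = -69/(2*T) (C(T) = 69/((-2*T)) = 69*(-1/(2*T)) = -69/(2*T))
(2871 - 4587)/(C(26) - 763) = (2871 - 4587)/(-69/2/26 - 763) = -1716/(-69/2*1/26 - 763) = -1716/(-69/52 - 763) = -1716/(-39745/52) = -1716*(-52/39745) = 89232/39745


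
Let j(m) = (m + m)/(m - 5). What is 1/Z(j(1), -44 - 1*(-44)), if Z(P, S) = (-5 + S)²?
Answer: 1/25 ≈ 0.040000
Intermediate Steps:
j(m) = 2*m/(-5 + m) (j(m) = (2*m)/(-5 + m) = 2*m/(-5 + m))
1/Z(j(1), -44 - 1*(-44)) = 1/((-5 + (-44 - 1*(-44)))²) = 1/((-5 + (-44 + 44))²) = 1/((-5 + 0)²) = 1/((-5)²) = 1/25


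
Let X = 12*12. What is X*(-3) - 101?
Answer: -533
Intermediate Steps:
X = 144
X*(-3) - 101 = 144*(-3) - 101 = -432 - 101 = -533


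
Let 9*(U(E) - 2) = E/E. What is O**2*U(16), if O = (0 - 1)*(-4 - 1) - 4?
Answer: 19/9 ≈ 2.1111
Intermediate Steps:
U(E) = 19/9 (U(E) = 2 + (E/E)/9 = 2 + (1/9)*1 = 2 + 1/9 = 19/9)
O = 1 (O = -1*(-5) - 4 = 5 - 4 = 1)
O**2*U(16) = 1**2*(19/9) = 1*(19/9) = 19/9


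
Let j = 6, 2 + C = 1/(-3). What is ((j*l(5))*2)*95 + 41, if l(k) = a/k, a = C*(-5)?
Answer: 2701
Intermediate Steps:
C = -7/3 (C = -2 + 1/(-3) = -2 - ⅓ = -7/3 ≈ -2.3333)
a = 35/3 (a = -7/3*(-5) = 35/3 ≈ 11.667)
l(k) = 35/(3*k)
((j*l(5))*2)*95 + 41 = ((6*((35/3)/5))*2)*95 + 41 = ((6*((35/3)*(⅕)))*2)*95 + 41 = ((6*(7/3))*2)*95 + 41 = (14*2)*95 + 41 = 28*95 + 41 = 2660 + 41 = 2701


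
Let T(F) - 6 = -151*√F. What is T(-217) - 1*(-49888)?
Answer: 49894 - 151*I*√217 ≈ 49894.0 - 2224.4*I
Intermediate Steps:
T(F) = 6 - 151*√F
T(-217) - 1*(-49888) = (6 - 151*I*√217) - 1*(-49888) = (6 - 151*I*√217) + 49888 = 49894 - 151*I*√217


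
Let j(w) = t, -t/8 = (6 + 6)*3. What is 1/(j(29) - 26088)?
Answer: -1/26376 ≈ -3.7913e-5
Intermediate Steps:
t = -288 (t = -8*(6 + 6)*3 = -96*3 = -8*36 = -288)
j(w) = -288
1/(j(29) - 26088) = 1/(-288 - 26088) = 1/(-26376) = -1/26376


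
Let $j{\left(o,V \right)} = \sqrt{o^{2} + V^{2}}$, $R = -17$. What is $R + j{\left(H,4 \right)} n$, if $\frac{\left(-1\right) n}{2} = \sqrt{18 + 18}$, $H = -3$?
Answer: $-77$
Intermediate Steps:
$j{\left(o,V \right)} = \sqrt{V^{2} + o^{2}}$
$n = -12$ ($n = - 2 \sqrt{18 + 18} = - 2 \sqrt{36} = \left(-2\right) 6 = -12$)
$R + j{\left(H,4 \right)} n = -17 + \sqrt{4^{2} + \left(-3\right)^{2}} \left(-12\right) = -17 + \sqrt{16 + 9} \left(-12\right) = -17 + \sqrt{25} \left(-12\right) = -17 + 5 \left(-12\right) = -17 - 60 = -77$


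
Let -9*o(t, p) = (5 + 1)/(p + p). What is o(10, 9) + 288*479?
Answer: 3724703/27 ≈ 1.3795e+5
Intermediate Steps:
o(t, p) = -1/(3*p) (o(t, p) = -(5 + 1)/(9*(p + p)) = -2/(3*(2*p)) = -2*1/(2*p)/3 = -1/(3*p))
o(10, 9) + 288*479 = -⅓/9 + 288*479 = -⅓*⅑ + 137952 = -1/27 + 137952 = 3724703/27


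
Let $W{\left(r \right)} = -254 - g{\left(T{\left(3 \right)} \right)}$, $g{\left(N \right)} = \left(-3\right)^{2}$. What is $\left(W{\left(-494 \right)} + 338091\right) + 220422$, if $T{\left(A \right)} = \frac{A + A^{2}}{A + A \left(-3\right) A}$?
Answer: $558250$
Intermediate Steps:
$T{\left(A \right)} = \frac{A + A^{2}}{A - 3 A^{2}}$ ($T{\left(A \right)} = \frac{A + A^{2}}{A + - 3 A A} = \frac{A + A^{2}}{A - 3 A^{2}}$)
$g{\left(N \right)} = 9$
$W{\left(r \right)} = -263$ ($W{\left(r \right)} = -254 - 9 = -263$)
$\left(W{\left(-494 \right)} + 338091\right) + 220422 = \left(-263 + 338091\right) + 220422 = 337828 + 220422 = 558250$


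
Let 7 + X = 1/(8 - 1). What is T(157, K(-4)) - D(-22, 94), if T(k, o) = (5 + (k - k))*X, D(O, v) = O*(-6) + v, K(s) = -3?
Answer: -1822/7 ≈ -260.29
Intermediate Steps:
D(O, v) = v - 6*O (D(O, v) = -6*O + v = v - 6*O)
X = -48/7 (X = -7 + 1/(8 - 1) = -7 + 1/7 = -7 + ⅐ = -48/7 ≈ -6.8571)
T(k, o) = -240/7 (T(k, o) = (5 + (k - k))*(-48/7) = (5 + 0)*(-48/7) = 5*(-48/7) = -240/7)
T(157, K(-4)) - D(-22, 94) = -240/7 - (94 - 6*(-22)) = -240/7 - (94 + 132) = -240/7 - 1*226 = -240/7 - 226 = -1822/7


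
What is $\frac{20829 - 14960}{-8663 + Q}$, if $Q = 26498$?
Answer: $\frac{5869}{17835} \approx 0.32907$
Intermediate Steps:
$\frac{20829 - 14960}{-8663 + Q} = \frac{20829 - 14960}{-8663 + 26498} = \frac{5869}{17835}$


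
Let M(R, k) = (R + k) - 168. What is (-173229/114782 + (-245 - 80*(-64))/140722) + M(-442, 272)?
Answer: -1370828187310/4038088151 ≈ -339.47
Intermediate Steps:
M(R, k) = -168 + R + k
(-173229/114782 + (-245 - 80*(-64))/140722) + M(-442, 272) = (-173229/114782 + (-245 - 80*(-64))/140722) + (-168 - 442 + 272) = (-173229*1/114782 + (-245 + 5120)*(1/140722)) - 338 = (-173229/114782 + 4875*(1/140722)) - 338 = (-173229/114782 + 4875/140722) - 338 = -5954392272/4038088151 - 338 = -1370828187310/4038088151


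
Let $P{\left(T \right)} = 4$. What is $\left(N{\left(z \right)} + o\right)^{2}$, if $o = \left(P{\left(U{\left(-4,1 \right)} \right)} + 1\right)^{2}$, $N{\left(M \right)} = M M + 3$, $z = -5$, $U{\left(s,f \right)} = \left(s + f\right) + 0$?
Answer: $2809$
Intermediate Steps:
$U{\left(s,f \right)} = f + s$ ($U{\left(s,f \right)} = \left(f + s\right) + 0 = f + s$)
$N{\left(M \right)} = 3 + M^{2}$ ($N{\left(M \right)} = M^{2} + 3 = 3 + M^{2}$)
$o = 25$ ($o = \left(4 + 1\right)^{2} = 5^{2} = 25$)
$\left(N{\left(z \right)} + o\right)^{2} = \left(\left(3 + \left(-5\right)^{2}\right) + 25\right)^{2} = \left(\left(3 + 25\right) + 25\right)^{2} = \left(28 + 25\right)^{2} = 53^{2} = 2809$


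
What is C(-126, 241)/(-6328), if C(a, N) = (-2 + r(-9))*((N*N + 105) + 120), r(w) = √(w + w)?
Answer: 29153/1582 - 87459*I*√2/3164 ≈ 18.428 - 39.092*I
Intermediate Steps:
r(w) = √2*√w (r(w) = √(2*w) = √2*√w)
C(a, N) = (-2 + 3*I*√2)*(225 + N²) (C(a, N) = (-2 + √2*√(-9))*((N*N + 105) + 120) = (-2 + √2*(3*I))*((N² + 105) + 120) = (-2 + 3*I*√2)*((105 + N²) + 120) = (-2 + 3*I*√2)*(225 + N²))
C(-126, 241)/(-6328) = (-450 - 2*241² + 675*I*√2 + 3*I*√2*241²)/(-6328) = (-450 - 2*58081 + 675*I*√2 + 3*I*√2*58081)*(-1/6328) = (-450 - 116162 + 675*I*√2 + 174243*I*√2)*(-1/6328) = (-116612 + 174918*I*√2)*(-1/6328) = 29153/1582 - 87459*I*√2/3164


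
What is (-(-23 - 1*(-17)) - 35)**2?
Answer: 841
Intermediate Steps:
(-(-23 - 1*(-17)) - 35)**2 = (-(-23 + 17) - 35)**2 = (-1*(-6) - 35)**2 = (6 - 35)**2 = (-29)**2 = 841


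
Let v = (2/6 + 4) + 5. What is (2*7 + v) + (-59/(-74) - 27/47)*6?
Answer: 128705/5217 ≈ 24.670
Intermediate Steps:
v = 28/3 (v = (2*(⅙) + 4) + 5 = (⅓ + 4) + 5 = 13/3 + 5 = 28/3 ≈ 9.3333)
(2*7 + v) + (-59/(-74) - 27/47)*6 = (2*7 + 28/3) + (-59/(-74) - 27/47)*6 = (14 + 28/3) + (-59*(-1/74) - 27*1/47)*6 = 70/3 + (59/74 - 27/47)*6 = 70/3 + (775/3478)*6 = 70/3 + 2325/1739 = 128705/5217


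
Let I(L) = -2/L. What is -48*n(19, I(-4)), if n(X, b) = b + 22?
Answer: -1080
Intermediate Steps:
n(X, b) = 22 + b
-48*n(19, I(-4)) = -48*(22 - 2/(-4)) = -48*(22 - 2*(-¼)) = -48*(22 + ½) = -48*45/2 = -1080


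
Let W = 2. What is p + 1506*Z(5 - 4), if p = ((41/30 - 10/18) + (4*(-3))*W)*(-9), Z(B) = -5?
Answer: -73213/10 ≈ -7321.3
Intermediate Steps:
p = 2087/10 (p = ((41/30 - 10/18) + (4*(-3))*2)*(-9) = ((41*(1/30) - 10*1/18) - 12*2)*(-9) = ((41/30 - 5/9) - 24)*(-9) = (73/90 - 24)*(-9) = -2087/90*(-9) = 2087/10 ≈ 208.70)
p + 1506*Z(5 - 4) = 2087/10 + 1506*(-5) = 2087/10 - 7530 = -73213/10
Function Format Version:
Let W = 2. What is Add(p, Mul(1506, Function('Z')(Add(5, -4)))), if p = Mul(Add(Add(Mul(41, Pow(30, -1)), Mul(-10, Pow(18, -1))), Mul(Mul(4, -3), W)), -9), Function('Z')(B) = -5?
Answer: Rational(-73213, 10) ≈ -7321.3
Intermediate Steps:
p = Rational(2087, 10) (p = Mul(Add(Add(Mul(41, Pow(30, -1)), Mul(-10, Pow(18, -1))), Mul(Mul(4, -3), 2)), -9) = Mul(Add(Add(Mul(41, Rational(1, 30)), Mul(-10, Rational(1, 18))), Mul(-12, 2)), -9) = Mul(Add(Add(Rational(41, 30), Rational(-5, 9)), -24), -9) = Mul(Add(Rational(73, 90), -24), -9) = Mul(Rational(-2087, 90), -9) = Rational(2087, 10) ≈ 208.70)
Add(p, Mul(1506, Function('Z')(Add(5, -4)))) = Add(Rational(2087, 10), Mul(1506, -5)) = Add(Rational(2087, 10), -7530) = Rational(-73213, 10)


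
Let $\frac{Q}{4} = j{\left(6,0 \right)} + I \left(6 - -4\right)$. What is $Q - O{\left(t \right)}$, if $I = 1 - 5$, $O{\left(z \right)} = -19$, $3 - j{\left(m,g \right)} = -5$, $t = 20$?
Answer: $-109$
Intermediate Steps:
$j{\left(m,g \right)} = 8$ ($j{\left(m,g \right)} = 3 - -5 = 3 + 5 = 8$)
$I = -4$
$Q = -128$ ($Q = 4 \left(8 - 4 \left(6 - -4\right)\right) = 4 \left(8 - 4 \left(6 + 4\right)\right) = 4 \left(8 - 40\right) = 4 \left(-32\right) = -128$)
$Q - O{\left(t \right)} = -128 - -19 = -128 + 19 = -109$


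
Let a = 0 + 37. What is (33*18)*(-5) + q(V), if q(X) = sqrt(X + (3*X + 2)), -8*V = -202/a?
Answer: -2970 + 5*sqrt(259)/37 ≈ -2967.8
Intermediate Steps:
a = 37
V = 101/148 (V = -(-101)/(4*37) = -1/8*(-202/37) = 101/148 ≈ 0.68243)
q(X) = sqrt(2 + 4*X) (q(X) = sqrt(X + (2 + 3*X)) = sqrt(2 + 4*X))
(33*18)*(-5) + q(V) = (33*18)*(-5) + sqrt(2 + 4*(101/148)) = 594*(-5) + sqrt(2 + 101/37) = -2970 + sqrt(175/37) = -2970 + 5*sqrt(259)/37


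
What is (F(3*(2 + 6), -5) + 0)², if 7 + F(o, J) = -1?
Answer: 64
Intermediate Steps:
F(o, J) = -8 (F(o, J) = -7 - 1 = -8)
(F(3*(2 + 6), -5) + 0)² = (-8 + 0)² = (-8)² = 64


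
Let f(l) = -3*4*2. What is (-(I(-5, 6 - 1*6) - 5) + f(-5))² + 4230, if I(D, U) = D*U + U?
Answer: 4591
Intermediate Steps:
I(D, U) = U + D*U
f(l) = -24 (f(l) = -12*2 = -24)
(-(I(-5, 6 - 1*6) - 5) + f(-5))² + 4230 = (-((6 - 1*6)*(1 - 5) - 5) - 24)² + 4230 = (-((6 - 6)*(-4) - 5) - 24)² + 4230 = (-(0*(-4) - 5) - 24)² + 4230 = (-(0 - 5) - 24)² + 4230 = (-1*(-5) - 24)² + 4230 = (5 - 24)² + 4230 = (-19)² + 4230 = 361 + 4230 = 4591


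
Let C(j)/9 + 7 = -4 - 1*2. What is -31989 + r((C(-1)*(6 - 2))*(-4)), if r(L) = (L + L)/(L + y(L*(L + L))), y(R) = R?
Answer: -119798803/3745 ≈ -31989.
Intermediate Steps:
C(j) = -117 (C(j) = -63 + 9*(-4 - 1*2) = -63 + 9*(-4 - 2) = -63 + 9*(-6) = -63 - 54 = -117)
r(L) = 2*L/(L + 2*L**2) (r(L) = (L + L)/(L + L*(L + L)) = (2*L)/(L + L*(2*L)) = (2*L)/(L + 2*L**2) = 2*L/(L + 2*L**2))
-31989 + r((C(-1)*(6 - 2))*(-4)) = -31989 + 2/(1 + 2*(-117*(6 - 2)*(-4))) = -31989 + 2/(1 + 2*(-117*4*(-4))) = -31989 + 2/(1 + 2*(-468*(-4))) = -31989 + 2/(1 + 2*1872) = -31989 + 2/(1 + 3744) = -31989 + 2/3745 = -119798803/3745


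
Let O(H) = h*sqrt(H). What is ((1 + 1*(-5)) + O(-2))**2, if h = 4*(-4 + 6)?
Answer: -112 - 64*I*sqrt(2) ≈ -112.0 - 90.51*I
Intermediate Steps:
h = 8 (h = 4*2 = 8)
O(H) = 8*sqrt(H)
((1 + 1*(-5)) + O(-2))**2 = ((1 + 1*(-5)) + 8*sqrt(-2))**2 = ((1 - 5) + 8*(I*sqrt(2)))**2 = (-4 + 8*I*sqrt(2))**2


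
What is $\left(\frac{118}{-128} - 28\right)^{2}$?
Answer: $\frac{3426201}{4096} \approx 836.47$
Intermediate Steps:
$\left(\frac{118}{-128} - 28\right)^{2} = \left(118 \left(- \frac{1}{128}\right) - 28\right)^{2} = \left(- \frac{59}{64} - 28\right)^{2} = \left(- \frac{1851}{64}\right)^{2} = \frac{3426201}{4096}$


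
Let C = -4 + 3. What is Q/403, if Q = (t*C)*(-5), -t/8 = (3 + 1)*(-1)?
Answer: 160/403 ≈ 0.39702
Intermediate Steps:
t = 32 (t = -8*(3 + 1)*(-1) = -32*(-1) = -8*(-4) = 32)
C = -1
Q = 160 (Q = (32*(-1))*(-5) = -32*(-5) = 160)
Q/403 = 160/403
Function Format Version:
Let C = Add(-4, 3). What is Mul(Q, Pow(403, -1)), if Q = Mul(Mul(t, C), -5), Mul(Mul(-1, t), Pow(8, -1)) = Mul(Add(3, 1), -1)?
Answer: Rational(160, 403) ≈ 0.39702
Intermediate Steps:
t = 32 (t = Mul(-8, Mul(Add(3, 1), -1)) = Mul(-8, Mul(4, -1)) = Mul(-8, -4) = 32)
C = -1
Q = 160 (Q = Mul(Mul(32, -1), -5) = Mul(-32, -5) = 160)
Mul(Q, Pow(403, -1)) = Mul(160, Pow(403, -1)) = Mul(160, Rational(1, 403)) = Rational(160, 403)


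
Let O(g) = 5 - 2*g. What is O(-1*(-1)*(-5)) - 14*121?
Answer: -1679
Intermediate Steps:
O(-1*(-1)*(-5)) - 14*121 = (5 - 2*(-1*(-1))*(-5)) - 14*121 = (5 - 2*(-5)) - 1694 = (5 + 10) - 1694 = 15 - 1694 = -1679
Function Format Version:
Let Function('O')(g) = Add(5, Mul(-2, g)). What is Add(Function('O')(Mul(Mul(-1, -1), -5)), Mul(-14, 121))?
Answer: -1679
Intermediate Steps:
Add(Function('O')(Mul(Mul(-1, -1), -5)), Mul(-14, 121)) = Add(Add(5, Mul(-2, Mul(Mul(-1, -1), -5))), Mul(-14, 121)) = Add(Add(5, Mul(-2, Mul(1, -5))), -1694) = Add(Add(5, Mul(-2, -5)), -1694) = Add(Add(5, 10), -1694) = Add(15, -1694) = -1679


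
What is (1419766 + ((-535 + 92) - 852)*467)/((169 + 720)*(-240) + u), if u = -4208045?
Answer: -815001/4421405 ≈ -0.18433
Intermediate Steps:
(1419766 + ((-535 + 92) - 852)*467)/((169 + 720)*(-240) + u) = (1419766 + ((-535 + 92) - 852)*467)/((169 + 720)*(-240) - 4208045) = (1419766 + (-443 - 852)*467)/(889*(-240) - 4208045) = (1419766 - 1295*467)/(-213360 - 4208045) = (1419766 - 604765)/(-4421405) = 815001*(-1/4421405) = -815001/4421405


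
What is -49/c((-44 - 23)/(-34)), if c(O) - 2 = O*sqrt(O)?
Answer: 3851792/143547 - 111622*sqrt(2278)/143547 ≈ -10.281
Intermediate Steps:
c(O) = 2 + O**(3/2) (c(O) = 2 + O*sqrt(O) = 2 + O**(3/2))
-49/c((-44 - 23)/(-34)) = -49/(2 + ((-44 - 23)/(-34))**(3/2)) = -49/(2 + (-67*(-1/34))**(3/2)) = -49/(2 + (67/34)**(3/2)) = -49/(2 + 67*sqrt(2278)/1156)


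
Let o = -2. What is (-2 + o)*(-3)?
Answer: 12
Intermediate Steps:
(-2 + o)*(-3) = (-2 - 2)*(-3) = -4*(-3) = 12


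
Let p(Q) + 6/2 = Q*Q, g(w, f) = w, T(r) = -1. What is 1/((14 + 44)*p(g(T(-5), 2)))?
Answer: -1/116 ≈ -0.0086207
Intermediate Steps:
p(Q) = -3 + Q² (p(Q) = -3 + Q*Q = -3 + Q²)
1/((14 + 44)*p(g(T(-5), 2))) = 1/((14 + 44)*(-3 + (-1)²)) = 1/(58*(-3 + 1)) = 1/(58*(-2)) = 1/(-116) = -1/116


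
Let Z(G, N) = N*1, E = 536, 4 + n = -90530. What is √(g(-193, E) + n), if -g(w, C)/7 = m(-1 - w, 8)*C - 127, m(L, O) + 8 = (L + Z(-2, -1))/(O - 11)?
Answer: √1613235/3 ≈ 423.38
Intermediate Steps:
n = -90534 (n = -4 - 90530 = -90534)
Z(G, N) = N
m(L, O) = -8 + (-1 + L)/(-11 + O) (m(L, O) = -8 + (L - 1)/(O - 11) = -8 + (-1 + L)/(-11 + O))
g(w, C) = 889 - 7*C*(-22/3 + w/3) (g(w, C) = -7*(((87 + (-1 - w) - 8*8)/(-11 + 8))*C - 127) = -7*(((87 + (-1 - w) - 64)/(-3))*C - 127) = -7*((-(22 - w)/3)*C - 127) = -7*((-22/3 + w/3)*C - 127) = -7*(C*(-22/3 + w/3) - 127) = -7*(-127 + C*(-22/3 + w/3)) = 889 - 7*C*(-22/3 + w/3))
√(g(-193, E) + n) = √((889 - 7/3*536*(-22 - 193)) - 90534) = √((889 - 7/3*536*(-215)) - 90534) = √((889 + 806680/3) - 90534) = √(809347/3 - 90534) = √(537745/3) = √1613235/3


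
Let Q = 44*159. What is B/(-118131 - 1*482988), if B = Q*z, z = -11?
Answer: 25652/200373 ≈ 0.12802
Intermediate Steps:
Q = 6996
B = -76956 (B = 6996*(-11) = -76956)
B/(-118131 - 1*482988) = -76956/(-118131 - 1*482988) = -76956/(-118131 - 482988) = -76956/(-601119) = -76956*(-1/601119) = 25652/200373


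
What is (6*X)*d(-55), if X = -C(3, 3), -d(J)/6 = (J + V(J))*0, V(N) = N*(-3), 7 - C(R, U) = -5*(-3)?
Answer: 0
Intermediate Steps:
C(R, U) = -8 (C(R, U) = 7 - (-5)*(-3) = 7 - 1*15 = 7 - 15 = -8)
V(N) = -3*N
d(J) = 0 (d(J) = -6*(J - 3*J)*0 = -6*(-2*J)*0 = -6*0 = 0)
X = 8 (X = -1*(-8) = 8)
(6*X)*d(-55) = (6*8)*0 = 48*0 = 0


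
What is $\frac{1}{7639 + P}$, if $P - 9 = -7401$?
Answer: $\frac{1}{247} \approx 0.0040486$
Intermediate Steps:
$P = -7392$ ($P = 9 - 7401 = -7392$)
$\frac{1}{7639 + P} = \frac{1}{7639 - 7392} = \frac{1}{247}$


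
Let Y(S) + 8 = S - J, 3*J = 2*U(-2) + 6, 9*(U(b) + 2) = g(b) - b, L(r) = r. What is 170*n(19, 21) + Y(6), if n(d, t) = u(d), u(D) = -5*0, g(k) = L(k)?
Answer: -8/3 ≈ -2.6667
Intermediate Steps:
g(k) = k
U(b) = -2 (U(b) = -2 + (b - b)/9 = -2 + (⅑)*0 = -2 + 0 = -2)
u(D) = 0
J = ⅔ (J = (2*(-2) + 6)/3 = (-4 + 6)/3 = (⅓)*2 = ⅔ ≈ 0.66667)
n(d, t) = 0
Y(S) = -26/3 + S (Y(S) = -8 + (S - 1*⅔) = -8 + (S - ⅔) = -8 + (-⅔ + S) = -26/3 + S)
170*n(19, 21) + Y(6) = 170*0 + (-26/3 + 6) = 0 - 8/3 = -8/3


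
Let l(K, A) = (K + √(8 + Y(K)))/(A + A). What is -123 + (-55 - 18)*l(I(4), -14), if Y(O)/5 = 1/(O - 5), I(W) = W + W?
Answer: -715/7 + 73*√87/84 ≈ -94.037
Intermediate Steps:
I(W) = 2*W
Y(O) = 5/(-5 + O) (Y(O) = 5/(O - 5) = 5/(-5 + O))
l(K, A) = (K + √(8 + 5/(-5 + K)))/(2*A) (l(K, A) = (K + √(8 + 5/(-5 + K)))/(A + A) = (K + √(8 + 5/(-5 + K)))/((2*A)) = (K + √(8 + 5/(-5 + K)))*(1/(2*A)) = (K + √(8 + 5/(-5 + K)))/(2*A))
-123 + (-55 - 18)*l(I(4), -14) = -123 + (-55 - 18)*((½)*(2*4 + √((-35 + 8*(2*4))/(-5 + 2*4)))/(-14)) = -123 - 73*(-1)*(8 + √((-35 + 8*8)/(-5 + 8)))/(2*14) = -123 - 73*(-1)*(8 + √((-35 + 64)/3))/(2*14) = -123 - 73*(-1)*(8 + √((⅓)*29))/(2*14) = -123 - 73*(-1)*(8 + √(29/3))/(2*14) = -123 - 73*(-1)*(8 + √87/3)/(2*14) = -123 - 73*(-2/7 - √87/84) = -123 + (146/7 + 73*√87/84) = -715/7 + 73*√87/84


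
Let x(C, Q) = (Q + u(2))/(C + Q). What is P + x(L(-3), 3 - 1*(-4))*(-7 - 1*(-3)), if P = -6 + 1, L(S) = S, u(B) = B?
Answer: -14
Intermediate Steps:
x(C, Q) = (2 + Q)/(C + Q) (x(C, Q) = (Q + 2)/(C + Q) = (2 + Q)/(C + Q))
P = -5
P + x(L(-3), 3 - 1*(-4))*(-7 - 1*(-3)) = -5 + ((2 + (3 - 1*(-4)))/(-3 + (3 - 1*(-4))))*(-7 - 1*(-3)) = -5 + ((2 + (3 + 4))/(-3 + (3 + 4)))*(-7 + 3) = -5 + ((2 + 7)/(-3 + 7))*(-4) = -5 + (9/4)*(-4) = -5 - 9 = -14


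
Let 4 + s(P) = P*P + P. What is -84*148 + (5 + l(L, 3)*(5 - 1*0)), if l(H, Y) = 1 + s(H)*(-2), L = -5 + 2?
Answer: -12442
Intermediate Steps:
L = -3
s(P) = -4 + P + P**2 (s(P) = -4 + (P*P + P) = -4 + (P**2 + P) = -4 + (P + P**2) = -4 + P + P**2)
l(H, Y) = 9 - 2*H - 2*H**2 (l(H, Y) = 1 + (-4 + H + H**2)*(-2) = 1 + (8 - 2*H - 2*H**2) = 9 - 2*H - 2*H**2)
-84*148 + (5 + l(L, 3)*(5 - 1*0)) = -84*148 + (5 + (9 - 2*(-3) - 2*(-3)**2)*(5 - 1*0)) = -12432 + (5 + (9 + 6 - 2*9)*(5 + 0)) = -12432 + (5 + (9 + 6 - 18)*5) = -12432 + (5 - 3*5) = -12432 + (5 - 15) = -12432 - 10 = -12442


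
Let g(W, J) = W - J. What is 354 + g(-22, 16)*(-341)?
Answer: 13312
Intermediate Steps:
354 + g(-22, 16)*(-341) = 354 + (-22 - 1*16)*(-341) = 354 + (-22 - 16)*(-341) = 354 - 38*(-341) = 354 + 12958 = 13312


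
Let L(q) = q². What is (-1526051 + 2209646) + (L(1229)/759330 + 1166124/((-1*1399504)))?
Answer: 90805954435796843/132835671540 ≈ 6.8360e+5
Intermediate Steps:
(-1526051 + 2209646) + (L(1229)/759330 + 1166124/((-1*1399504))) = (-1526051 + 2209646) + (1229²/759330 + 1166124/((-1*1399504))) = 683595 + (1510441*(1/759330) + 1166124/(-1399504)) = 683595 + (1510441/759330 + 1166124*(-1/1399504)) = 683595 + (1510441/759330 - 291531/349876) = 683595 + 153549410543/132835671540 = 90805954435796843/132835671540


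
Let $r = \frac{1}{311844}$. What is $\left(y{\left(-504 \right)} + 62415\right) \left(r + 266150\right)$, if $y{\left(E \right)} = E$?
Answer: $\frac{1712814879762837}{103948} \approx 1.6478 \cdot 10^{10}$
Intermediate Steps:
$r = \frac{1}{311844} \approx 3.2067 \cdot 10^{-6}$
$\left(y{\left(-504 \right)} + 62415\right) \left(r + 266150\right) = \left(-504 + 62415\right) \left(\frac{1}{311844} + 266150\right) = 61911 \cdot \frac{82997280601}{311844} = \frac{1712814879762837}{103948}$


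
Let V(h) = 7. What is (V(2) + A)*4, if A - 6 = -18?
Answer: -20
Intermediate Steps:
A = -12 (A = 6 - 18 = -12)
(V(2) + A)*4 = (7 - 12)*4 = -5*4 = -20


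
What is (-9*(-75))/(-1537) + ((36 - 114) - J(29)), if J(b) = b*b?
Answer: -1413178/1537 ≈ -919.44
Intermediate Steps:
J(b) = b**2
(-9*(-75))/(-1537) + ((36 - 114) - J(29)) = (-9*(-75))/(-1537) + ((36 - 114) - 1*29**2) = -1/1537*675 + (-78 - 1*841) = -675/1537 + (-78 - 841) = -675/1537 - 919 = -1413178/1537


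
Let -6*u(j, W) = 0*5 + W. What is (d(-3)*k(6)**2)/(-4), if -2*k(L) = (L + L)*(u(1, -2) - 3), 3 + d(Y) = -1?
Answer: 256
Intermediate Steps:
u(j, W) = -W/6 (u(j, W) = -(0*5 + W)/6 = -(0 + W)/6 = -W/6)
d(Y) = -4 (d(Y) = -3 - 1 = -4)
k(L) = 8*L/3 (k(L) = -(L + L)*(-1/6*(-2) - 3)/2 = -2*L*(1/3 - 3)/2 = -2*L*(-8)/(2*3) = -(-8)*L/3 = 8*L/3)
(d(-3)*k(6)**2)/(-4) = -4*((8/3)*6)**2/(-4) = -4*16**2*(-1/4) = -4*256*(-1/4) = -1024*(-1/4) = 256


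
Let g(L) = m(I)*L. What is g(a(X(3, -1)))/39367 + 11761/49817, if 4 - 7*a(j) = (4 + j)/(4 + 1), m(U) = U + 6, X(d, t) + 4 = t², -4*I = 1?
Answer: 64841110209/274560417460 ≈ 0.23616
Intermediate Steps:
I = -¼ (I = -¼*1 = -¼ ≈ -0.25000)
X(d, t) = -4 + t²
m(U) = 6 + U
a(j) = 16/35 - j/35 (a(j) = 4/7 - (4 + j)/(7*(4 + 1)) = 4/7 - (4 + j)/(7*5) = 4/7 - (⅘ + j/5)/7 = 4/7 + (-4/35 - j/35) = 16/35 - j/35)
g(L) = 23*L/4 (g(L) = (6 - ¼)*L = 23*L/4)
g(a(X(3, -1)))/39367 + 11761/49817 = (23*(16/35 - (-4 + (-1)²)/35)/4)/39367 + 11761/49817 = (23*(16/35 - (-4 + 1)/35)/4)*(1/39367) + 11761*(1/49817) = (23*(16/35 - 1/35*(-3))/4)*(1/39367) + 11761/49817 = (23*(16/35 + 3/35)/4)*(1/39367) + 11761/49817 = ((23/4)*(19/35))*(1/39367) + 11761/49817 = (437/140)*(1/39367) + 11761/49817 = 437/5511380 + 11761/49817 = 64841110209/274560417460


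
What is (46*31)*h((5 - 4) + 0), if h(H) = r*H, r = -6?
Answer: -8556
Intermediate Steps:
h(H) = -6*H
(46*31)*h((5 - 4) + 0) = (46*31)*(-6*((5 - 4) + 0)) = 1426*(-6*(1 + 0)) = 1426*(-6*1) = 1426*(-6) = -8556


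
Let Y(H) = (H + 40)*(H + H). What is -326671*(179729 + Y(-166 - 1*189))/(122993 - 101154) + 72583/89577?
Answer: -11803758683056156/1956272103 ≈ -6.0338e+6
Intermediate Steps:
Y(H) = 2*H*(40 + H) (Y(H) = (40 + H)*(2*H) = 2*H*(40 + H))
-326671*(179729 + Y(-166 - 1*189))/(122993 - 101154) + 72583/89577 = -326671*(179729 + 2*(-166 - 1*189)*(40 + (-166 - 1*189)))/(122993 - 101154) + 72583/89577 = -(58712252159/21839 + 653342*(-166 - 189)*(40 + (-166 - 189))/21839) + 72583*(1/89577) = -326671/(21839/(179729 + 2*(-355)*(40 - 355))) + 72583/89577 = -326671/(21839/(179729 + 2*(-355)*(-315))) + 72583/89577 = -326671/(21839/(179729 + 223650)) + 72583/89577 = -326671/(21839/403379) + 72583/89577 = -326671/(21839*(1/403379)) + 72583/89577 = -326671/21839/403379 + 72583/89577 = -326671*403379/21839 + 72583/89577 = -131772221309/21839 + 72583/89577 = -11803758683056156/1956272103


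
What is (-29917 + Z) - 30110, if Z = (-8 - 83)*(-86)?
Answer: -52201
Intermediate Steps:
Z = 7826 (Z = -91*(-86) = 7826)
(-29917 + Z) - 30110 = (-29917 + 7826) - 30110 = -22091 - 30110 = -52201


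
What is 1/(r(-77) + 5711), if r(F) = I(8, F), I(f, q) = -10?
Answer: 1/5701 ≈ 0.00017541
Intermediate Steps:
r(F) = -10
1/(r(-77) + 5711) = 1/(-10 + 5711) = 1/5701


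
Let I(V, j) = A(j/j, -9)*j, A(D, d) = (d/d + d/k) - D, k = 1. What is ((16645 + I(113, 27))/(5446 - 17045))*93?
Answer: -1525386/11599 ≈ -131.51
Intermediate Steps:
A(D, d) = 1 + d - D (A(D, d) = (d/d + d/1) - D = (1 + d*1) - D = (1 + d) - D = 1 + d - D)
I(V, j) = -9*j (I(V, j) = (1 - 9 - j/j)*j = (1 - 9 - 1*1)*j = (1 - 9 - 1)*j = -9*j)
((16645 + I(113, 27))/(5446 - 17045))*93 = ((16645 - 9*27)/(5446 - 17045))*93 = ((16645 - 243)/(-11599))*93 = (16402*(-1/11599))*93 = -16402/11599*93 = -1525386/11599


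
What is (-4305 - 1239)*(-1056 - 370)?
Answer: 7905744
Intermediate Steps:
(-4305 - 1239)*(-1056 - 370) = -5544*(-1426) = 7905744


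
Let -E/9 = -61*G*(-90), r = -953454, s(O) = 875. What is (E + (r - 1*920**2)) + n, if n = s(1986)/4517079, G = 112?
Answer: -4732462360753/645297 ≈ -7.3338e+6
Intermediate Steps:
n = 125/645297 (n = 875/4517079 = 875*(1/4517079) = 125/645297 ≈ 0.00019371)
E = -5533920 (E = -9*(-61*112)*(-90) = -(-61488)*(-90) = -9*614880 = -5533920)
(E + (r - 1*920**2)) + n = (-5533920 + (-953454 - 1*920**2)) + 125/645297 = (-5533920 + (-953454 - 1*846400)) + 125/645297 = (-5533920 + (-953454 - 846400)) + 125/645297 = (-5533920 - 1799854) + 125/645297 = -7333774 + 125/645297 = -4732462360753/645297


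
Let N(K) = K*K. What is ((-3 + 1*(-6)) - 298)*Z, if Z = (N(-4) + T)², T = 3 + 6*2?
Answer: -295027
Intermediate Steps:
N(K) = K²
T = 15 (T = 3 + 12 = 15)
Z = 961 (Z = ((-4)² + 15)² = (16 + 15)² = 31² = 961)
((-3 + 1*(-6)) - 298)*Z = ((-3 + 1*(-6)) - 298)*961 = ((-3 - 6) - 298)*961 = (-9 - 298)*961 = -307*961 = -295027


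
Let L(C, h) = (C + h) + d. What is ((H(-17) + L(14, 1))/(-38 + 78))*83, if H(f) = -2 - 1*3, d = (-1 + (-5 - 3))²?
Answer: 7553/40 ≈ 188.82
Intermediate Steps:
d = 81 (d = (-1 - 8)² = (-9)² = 81)
L(C, h) = 81 + C + h (L(C, h) = (C + h) + 81 = 81 + C + h)
H(f) = -5 (H(f) = -2 - 3 = -5)
((H(-17) + L(14, 1))/(-38 + 78))*83 = ((-5 + (81 + 14 + 1))/(-38 + 78))*83 = ((-5 + 96)/40)*83 = (91*(1/40))*83 = (91/40)*83 = 7553/40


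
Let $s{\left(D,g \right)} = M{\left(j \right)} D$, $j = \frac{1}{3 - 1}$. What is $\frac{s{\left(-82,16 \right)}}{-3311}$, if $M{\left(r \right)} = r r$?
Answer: $\frac{41}{6622} \approx 0.0061915$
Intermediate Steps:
$j = \frac{1}{2} \approx 0.5$
$M{\left(r \right)} = r^{2}$
$s{\left(D,g \right)} = \frac{D}{4}$
$\frac{s{\left(-82,16 \right)}}{-3311} = \frac{\frac{1}{4} \left(-82\right)}{-3311} = \left(- \frac{41}{2}\right) \left(- \frac{1}{3311}\right) = \frac{41}{6622}$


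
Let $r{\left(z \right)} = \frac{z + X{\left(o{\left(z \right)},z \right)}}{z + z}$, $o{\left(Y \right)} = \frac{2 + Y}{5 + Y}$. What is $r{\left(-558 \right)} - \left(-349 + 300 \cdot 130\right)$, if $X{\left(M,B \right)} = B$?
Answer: $-38650$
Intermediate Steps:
$o{\left(Y \right)} = \frac{2 + Y}{5 + Y}$
$r{\left(z \right)} = 1$ ($r{\left(z \right)} = \frac{z + z}{z + z} = \frac{2 z}{2 z} = 2 z \frac{1}{2 z} = 1$)
$r{\left(-558 \right)} - \left(-349 + 300 \cdot 130\right) = 1 - \left(-349 + 300 \cdot 130\right) = 1 - \left(-349 + 39000\right) = 1 - 38651 = -38650$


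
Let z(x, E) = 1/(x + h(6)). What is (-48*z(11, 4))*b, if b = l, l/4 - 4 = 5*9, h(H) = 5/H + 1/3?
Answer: -56448/73 ≈ -773.26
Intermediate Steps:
h(H) = 1/3 + 5/H (h(H) = 5/H + 1*(1/3) = 5/H + 1/3 = 1/3 + 5/H)
z(x, E) = 1/(7/6 + x) (z(x, E) = 1/(x + (1/3)*(15 + 6)/6) = 1/(x + (1/3)*(1/6)*21) = 1/(x + 7/6) = 1/(7/6 + x))
l = 196 (l = 16 + 4*(5*9) = 16 + 4*45 = 16 + 180 = 196)
b = 196
(-48*z(11, 4))*b = -288/(7 + 6*11)*196 = -288/(7 + 66)*196 = -288/73*196 = -56448/73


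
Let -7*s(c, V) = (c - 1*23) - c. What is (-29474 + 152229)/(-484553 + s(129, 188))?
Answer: -859285/3391848 ≈ -0.25334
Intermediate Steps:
s(c, V) = 23/7 (s(c, V) = -((c - 1*23) - c)/7 = -((c - 23) - c)/7 = -((-23 + c) - c)/7 = -⅐*(-23) = 23/7)
(-29474 + 152229)/(-484553 + s(129, 188)) = (-29474 + 152229)/(-484553 + 23/7) = 122755/(-3391848/7) = 122755*(-7/3391848) = -859285/3391848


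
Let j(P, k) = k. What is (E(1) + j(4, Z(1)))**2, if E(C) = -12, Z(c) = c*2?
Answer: 100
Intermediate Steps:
Z(c) = 2*c
(E(1) + j(4, Z(1)))**2 = (-12 + 2*1)**2 = (-12 + 2)**2 = (-10)**2 = 100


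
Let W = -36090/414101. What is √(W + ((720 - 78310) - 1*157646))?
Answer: 7*I*√823228553403174/414101 ≈ 485.01*I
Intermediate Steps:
W = -36090/414101 (W = -36090*1/414101 = -36090/414101 ≈ -0.087153)
√(W + ((720 - 78310) - 1*157646)) = √(-36090/414101 + ((720 - 78310) - 1*157646)) = √(-36090/414101 + (-77590 - 157646)) = √(-36090/414101 - 235236) = √(-97411498926/414101) = 7*I*√823228553403174/414101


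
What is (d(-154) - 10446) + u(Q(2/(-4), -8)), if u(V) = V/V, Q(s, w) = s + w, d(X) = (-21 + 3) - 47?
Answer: -10510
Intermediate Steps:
d(X) = -65 (d(X) = -18 - 47 = -65)
u(V) = 1
(d(-154) - 10446) + u(Q(2/(-4), -8)) = (-65 - 10446) + 1 = -10511 + 1 = -10510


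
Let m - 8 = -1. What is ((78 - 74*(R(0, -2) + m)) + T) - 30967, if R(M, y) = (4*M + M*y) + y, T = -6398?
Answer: -37657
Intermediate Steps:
R(M, y) = y + 4*M + M*y
m = 7 (m = 8 - 1 = 7)
((78 - 74*(R(0, -2) + m)) + T) - 30967 = ((78 - 74*((-2 + 4*0 + 0*(-2)) + 7)) - 6398) - 30967 = ((78 - 74*((-2 + 0 + 0) + 7)) - 6398) - 30967 = ((78 - 74*(-2 + 7)) - 6398) - 30967 = ((78 - 74*5) - 6398) - 30967 = ((78 - 370) - 6398) - 30967 = (-292 - 6398) - 30967 = -6690 - 30967 = -37657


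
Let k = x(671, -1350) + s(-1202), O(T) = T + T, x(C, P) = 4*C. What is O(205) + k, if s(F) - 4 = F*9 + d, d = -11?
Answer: -7731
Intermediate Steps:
s(F) = -7 + 9*F (s(F) = 4 + (F*9 - 11) = 4 + (9*F - 11) = 4 + (-11 + 9*F) = -7 + 9*F)
O(T) = 2*T
k = -8141 (k = 4*671 + (-7 + 9*(-1202)) = 2684 + (-7 - 10818) = 2684 - 10825 = -8141)
O(205) + k = 2*205 - 8141 = 410 - 8141 = -7731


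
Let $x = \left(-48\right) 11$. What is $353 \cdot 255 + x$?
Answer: $89487$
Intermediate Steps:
$x = -528$
$353 \cdot 255 + x = 353 \cdot 255 - 528 = 90015 - 528 = 89487$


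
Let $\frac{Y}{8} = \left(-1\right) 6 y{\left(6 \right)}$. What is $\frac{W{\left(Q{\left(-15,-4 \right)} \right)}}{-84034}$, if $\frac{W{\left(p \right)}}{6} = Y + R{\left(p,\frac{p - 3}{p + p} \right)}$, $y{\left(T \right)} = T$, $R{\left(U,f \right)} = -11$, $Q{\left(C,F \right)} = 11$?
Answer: $\frac{897}{42017} \approx 0.021349$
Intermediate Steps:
$Y = -288$ ($Y = 8 \left(-1\right) 6 \cdot 6 = 8 \left(\left(-6\right) 6\right) = 8 \left(-36\right) = -288$)
$W{\left(p \right)} = -1794$ ($W{\left(p \right)} = 6 \left(-288 - 11\right) = 6 \left(-299\right) = -1794$)
$\frac{W{\left(Q{\left(-15,-4 \right)} \right)}}{-84034} = - \frac{1794}{-84034} = \left(-1794\right) \left(- \frac{1}{84034}\right) = \frac{897}{42017}$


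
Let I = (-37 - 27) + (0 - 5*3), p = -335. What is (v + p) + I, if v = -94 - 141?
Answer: -649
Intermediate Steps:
v = -235
I = -79 (I = -64 + (0 - 15) = -64 - 15 = -79)
(v + p) + I = (-235 - 335) - 79 = -570 - 79 = -649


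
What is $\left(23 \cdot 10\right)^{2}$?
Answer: $52900$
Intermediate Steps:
$\left(23 \cdot 10\right)^{2} = 230^{2} = 52900$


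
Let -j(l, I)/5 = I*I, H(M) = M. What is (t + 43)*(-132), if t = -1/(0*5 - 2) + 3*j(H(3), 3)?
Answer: 12078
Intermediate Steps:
j(l, I) = -5*I² (j(l, I) = -5*I*I = -5*I²)
t = -269/2 (t = -1/(0*5 - 2) + 3*(-5*3²) = -1/(0 - 2) + 3*(-5*9) = -1/(-2) + 3*(-45) = -1*(-½) - 135 = ½ - 135 = -269/2 ≈ -134.50)
(t + 43)*(-132) = (-269/2 + 43)*(-132) = -183/2*(-132) = 12078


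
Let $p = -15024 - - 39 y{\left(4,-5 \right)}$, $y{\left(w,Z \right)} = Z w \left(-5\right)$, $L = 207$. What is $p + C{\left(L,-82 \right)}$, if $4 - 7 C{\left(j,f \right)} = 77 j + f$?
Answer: $- \frac{93721}{7} \approx -13389.0$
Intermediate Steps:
$C{\left(j,f \right)} = \frac{4}{7} - 11 j - \frac{f}{7}$ ($C{\left(j,f \right)} = \frac{4}{7} - \frac{77 j + f}{7} = \frac{4}{7} - \frac{f + 77 j}{7} = \frac{4}{7} - \left(11 j + \frac{f}{7}\right) = \frac{4}{7} - 11 j - \frac{f}{7}$)
$y{\left(w,Z \right)} = - 5 Z w$
$p = -11124$ ($p = -15024 - - 39 \left(\left(-5\right) \left(-5\right) 4\right) = -15024 - \left(-39\right) 100 = -15024 - -3900 = -15024 + 3900 = -11124$)
$p + C{\left(L,-82 \right)} = -11124 - \frac{15853}{7} = - \frac{93721}{7}$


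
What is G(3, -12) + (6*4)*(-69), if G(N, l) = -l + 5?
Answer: -1639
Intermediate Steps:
G(N, l) = 5 - l
G(3, -12) + (6*4)*(-69) = (5 - 1*(-12)) + (6*4)*(-69) = (5 + 12) + 24*(-69) = 17 - 1656 = -1639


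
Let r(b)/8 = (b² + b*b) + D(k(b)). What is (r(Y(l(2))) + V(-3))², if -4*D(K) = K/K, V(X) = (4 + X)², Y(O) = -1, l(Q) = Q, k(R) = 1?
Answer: 225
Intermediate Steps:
D(K) = -¼ (D(K) = -K/(4*K) = -¼*1 = -¼)
r(b) = -2 + 16*b² (r(b) = 8*((b² + b*b) - ¼) = 8*((b² + b²) - ¼) = 8*(2*b² - ¼) = 8*(-¼ + 2*b²) = -2 + 16*b²)
(r(Y(l(2))) + V(-3))² = ((-2 + 16*(-1)²) + (4 - 3)²)² = ((-2 + 16*1) + 1²)² = ((-2 + 16) + 1)² = (14 + 1)² = 15² = 225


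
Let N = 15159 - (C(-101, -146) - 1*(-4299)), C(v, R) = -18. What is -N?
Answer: -10878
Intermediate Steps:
N = 10878 (N = 15159 - (-18 - 1*(-4299)) = 15159 - (-18 + 4299) = 15159 - 1*4281 = 15159 - 4281 = 10878)
-N = -1*10878 = -10878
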